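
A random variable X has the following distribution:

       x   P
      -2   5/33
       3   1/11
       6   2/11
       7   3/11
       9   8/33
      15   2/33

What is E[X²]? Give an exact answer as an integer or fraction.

E[X²] = (5/33)·4 + (1/11)·9 + (2/11)·36 + (3/11)·49 + (8/33)·81 + (2/33)·225
     = 1802/33

1802/33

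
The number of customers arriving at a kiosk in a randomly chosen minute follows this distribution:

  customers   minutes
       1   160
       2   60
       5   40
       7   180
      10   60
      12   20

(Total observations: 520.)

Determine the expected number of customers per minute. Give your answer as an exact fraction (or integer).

129/26

Total = 520, so P(customers=1) = 160/520, etc.
E[X] = (4/13)·1 + (3/26)·2 + (1/13)·5 + (9/26)·7 + (3/26)·10 + (1/26)·12
     = 129/26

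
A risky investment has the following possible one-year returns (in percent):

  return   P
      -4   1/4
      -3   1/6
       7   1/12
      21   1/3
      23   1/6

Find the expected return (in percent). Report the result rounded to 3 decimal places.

9.917

E[X] = (1/4)·(-4) + (1/6)·(-3) + (1/12)·7 + (1/3)·21 + (1/6)·23
     = 119/12 ≈ 9.917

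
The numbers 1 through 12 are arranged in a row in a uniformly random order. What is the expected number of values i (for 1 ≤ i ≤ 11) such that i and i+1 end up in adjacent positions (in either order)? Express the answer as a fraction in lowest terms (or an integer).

11/6

For each i ∈ {1,…,11}, let Xᵢ = 1 if i and i+1 are adjacent. P(Xᵢ=1) = 2·(12−1)!/12! = 2/12.
By linearity, E[ΣXᵢ] = (11)·(2/12) = 11/6.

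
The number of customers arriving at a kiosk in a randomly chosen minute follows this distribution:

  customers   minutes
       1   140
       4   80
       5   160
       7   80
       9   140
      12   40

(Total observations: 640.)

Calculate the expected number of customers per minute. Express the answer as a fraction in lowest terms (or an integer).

89/16

Total = 640, so P(customers=1) = 140/640, etc.
E[X] = (7/32)·1 + (1/8)·4 + (1/4)·5 + (1/8)·7 + (7/32)·9 + (1/16)·12
     = 89/16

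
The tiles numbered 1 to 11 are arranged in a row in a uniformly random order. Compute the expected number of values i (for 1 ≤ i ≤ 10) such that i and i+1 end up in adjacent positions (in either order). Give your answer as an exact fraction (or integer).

20/11

For each i ∈ {1,…,10}, let Xᵢ = 1 if i and i+1 are adjacent. P(Xᵢ=1) = 2·(11−1)!/11! = 2/11.
By linearity, E[ΣXᵢ] = (10)·(2/11) = 20/11.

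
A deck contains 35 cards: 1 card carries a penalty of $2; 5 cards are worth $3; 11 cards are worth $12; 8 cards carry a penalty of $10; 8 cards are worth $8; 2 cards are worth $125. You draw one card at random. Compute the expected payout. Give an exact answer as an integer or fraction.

E[payout] = (1/35)·(-2) + (5/35)·3 + (11/35)·12 + (8/35)·(-10) + (8/35)·8 + (2/35)·125 = 379/35

379/35 dollars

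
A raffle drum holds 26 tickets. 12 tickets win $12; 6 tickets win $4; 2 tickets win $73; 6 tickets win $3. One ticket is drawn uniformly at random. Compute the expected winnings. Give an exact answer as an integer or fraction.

166/13 dollars

E[payout] = (12/26)·12 + (6/26)·4 + (2/26)·73 + (6/26)·3 = 166/13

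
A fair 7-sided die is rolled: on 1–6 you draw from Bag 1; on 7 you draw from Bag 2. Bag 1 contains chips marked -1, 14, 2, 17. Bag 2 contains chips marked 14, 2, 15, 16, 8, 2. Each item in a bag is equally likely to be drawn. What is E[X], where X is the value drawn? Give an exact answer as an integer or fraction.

115/14

E[X | Bag 1] = (-1 + 14 + 2 + 17)/4 = 8
E[X | Bag 2] = (14 + 2 + 15 + 16 + 8 + 2)/6 = 19/2
E[X] = (6/7)·8 + (1/7)·19/2 = 115/14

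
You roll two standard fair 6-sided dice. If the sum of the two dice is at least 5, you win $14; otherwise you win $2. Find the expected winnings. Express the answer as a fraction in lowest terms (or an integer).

E[payout] = (1/6)·2 + (5/6)·14 = 12

$12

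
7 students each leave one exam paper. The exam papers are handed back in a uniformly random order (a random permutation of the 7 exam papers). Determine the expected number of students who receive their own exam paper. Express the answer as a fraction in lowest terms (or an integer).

Let Xᵢ = 1 if person i gets their own exam paper. For each i, P(Xᵢ=1) = 1/7.
By linearity of expectation, E[X₁+…+X_7] = 7·(1/7) = 1.

1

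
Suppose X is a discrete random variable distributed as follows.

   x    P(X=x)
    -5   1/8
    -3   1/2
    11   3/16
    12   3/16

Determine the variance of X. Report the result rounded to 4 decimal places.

E[X] = (1/8)·(-5) + (1/2)·(-3) + (3/16)·11 + (3/16)·12 = 35/16
E[X²] = (1/8)·25 + (1/2)·9 + (3/16)·121 + (3/16)·144 = 917/16
Var(X) = 917/16 − (35/16)² = 13447/256 ≈ 52.5273

52.5273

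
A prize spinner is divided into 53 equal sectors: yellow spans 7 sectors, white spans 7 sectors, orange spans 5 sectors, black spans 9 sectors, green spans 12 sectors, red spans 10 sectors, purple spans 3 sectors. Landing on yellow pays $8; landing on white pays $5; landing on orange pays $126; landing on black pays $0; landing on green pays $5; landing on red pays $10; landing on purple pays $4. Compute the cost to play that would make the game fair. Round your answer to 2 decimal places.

$16.85

E[payout] = (7/53)·8 + (7/53)·5 + (5/53)·126 + (9/53)·0 + (12/53)·5 + (10/53)·10 + (3/53)·4 = 893/53
Fair fee = E[payout] = 893/53 ≈ $16.85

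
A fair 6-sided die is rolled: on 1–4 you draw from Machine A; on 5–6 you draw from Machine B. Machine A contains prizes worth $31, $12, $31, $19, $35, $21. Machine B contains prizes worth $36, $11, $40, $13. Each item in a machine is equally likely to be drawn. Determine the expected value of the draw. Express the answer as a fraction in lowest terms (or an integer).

E[X | Machine A] = (31 + 12 + 31 + 19 + 35 + 21)/6 = 149/6
E[X | Machine B] = (36 + 11 + 40 + 13)/4 = 25
E[X] = (2/3)·149/6 + (1/3)·25 = 224/9

224/9 dollars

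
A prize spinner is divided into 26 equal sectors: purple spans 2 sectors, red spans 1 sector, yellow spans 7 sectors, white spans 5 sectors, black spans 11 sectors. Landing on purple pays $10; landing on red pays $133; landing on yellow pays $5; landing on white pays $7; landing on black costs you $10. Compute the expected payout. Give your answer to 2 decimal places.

E[payout] = (2/26)·10 + (1/26)·133 + (7/26)·5 + (5/26)·7 + (11/26)·(-10) = 113/26
≈ $4.35

$4.35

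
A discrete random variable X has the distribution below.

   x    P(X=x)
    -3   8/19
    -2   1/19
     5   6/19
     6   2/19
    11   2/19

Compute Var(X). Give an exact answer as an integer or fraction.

464/19

E[X] = (8/19)·(-3) + (1/19)·(-2) + (6/19)·5 + (2/19)·6 + (2/19)·11 = 2
E[X²] = (8/19)·9 + (1/19)·4 + (6/19)·25 + (2/19)·36 + (2/19)·121 = 540/19
Var(X) = 540/19 − (2)² = 464/19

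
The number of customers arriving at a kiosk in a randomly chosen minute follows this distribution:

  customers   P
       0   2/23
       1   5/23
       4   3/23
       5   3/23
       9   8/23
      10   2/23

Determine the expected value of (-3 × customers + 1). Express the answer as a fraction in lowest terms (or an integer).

E[-3x+1] = (2/23)·1 + (5/23)·(-2) + (3/23)·(-11) + (3/23)·(-14) + (8/23)·(-26) + (2/23)·(-29)
     = -349/23

-349/23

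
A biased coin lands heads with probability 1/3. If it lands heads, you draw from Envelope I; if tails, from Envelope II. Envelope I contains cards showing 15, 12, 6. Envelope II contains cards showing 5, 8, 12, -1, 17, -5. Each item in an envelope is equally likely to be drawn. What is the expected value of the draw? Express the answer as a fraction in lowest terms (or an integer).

23/3

E[X | Envelope I] = (15 + 12 + 6)/3 = 11
E[X | Envelope II] = (5 + 8 + 12 − 1 + 17 − 5)/6 = 6
E[X] = (1/3)·11 + (2/3)·6 = 23/3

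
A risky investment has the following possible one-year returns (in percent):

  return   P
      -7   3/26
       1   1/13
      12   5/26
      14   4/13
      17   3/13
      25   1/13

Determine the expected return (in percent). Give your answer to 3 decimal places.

E[X] = (3/26)·(-7) + (1/13)·1 + (5/26)·12 + (4/13)·14 + (3/13)·17 + (1/13)·25
     = 305/26 ≈ 11.731

11.731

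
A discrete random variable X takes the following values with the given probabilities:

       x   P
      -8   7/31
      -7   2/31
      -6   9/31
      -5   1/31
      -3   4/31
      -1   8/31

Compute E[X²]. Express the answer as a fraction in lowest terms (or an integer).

939/31

E[X²] = (7/31)·64 + (2/31)·49 + (9/31)·36 + (1/31)·25 + (4/31)·9 + (8/31)·1
     = 939/31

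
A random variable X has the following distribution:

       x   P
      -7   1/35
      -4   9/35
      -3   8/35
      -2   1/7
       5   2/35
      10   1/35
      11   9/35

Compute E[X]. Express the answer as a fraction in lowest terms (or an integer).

6/5

E[X] = (1/35)·(-7) + (9/35)·(-4) + (8/35)·(-3) + (1/7)·(-2) + (2/35)·5 + (1/35)·10 + (9/35)·11
     = 6/5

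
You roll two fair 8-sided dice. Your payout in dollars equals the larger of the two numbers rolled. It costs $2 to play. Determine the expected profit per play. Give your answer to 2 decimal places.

Distribution of the larger of the two numbers rolled: 1 w.p. 1/64, 2 w.p. 3/64, 3 w.p. 5/64, 4 w.p. 7/64, 5 w.p. 9/64, 6 w.p. 11/64, …
E[payout] = (1/64)·1 + (3/64)·2 + (5/64)·3 + (7/64)·4 + (9/64)·5 + (11/64)·6 + (13/64)·7 + (15/64)·8 = 93/16
Expected profit = 93/16 − 2 = 61/16 ≈ $3.81

$3.81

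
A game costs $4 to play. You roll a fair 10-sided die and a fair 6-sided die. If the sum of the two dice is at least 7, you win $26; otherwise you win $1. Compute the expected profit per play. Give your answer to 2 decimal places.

$15.75

E[payout] = (1/4)·1 + (3/4)·26 = 79/4
Expected profit = 79/4 − 4 = 63/4 ≈ $15.75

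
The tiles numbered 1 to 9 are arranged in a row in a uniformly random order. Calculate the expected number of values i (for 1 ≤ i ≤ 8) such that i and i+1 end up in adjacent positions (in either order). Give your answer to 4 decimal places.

For each i ∈ {1,…,8}, let Xᵢ = 1 if i and i+1 are adjacent. P(Xᵢ=1) = 2·(9−1)!/9! = 2/9.
By linearity, E[ΣXᵢ] = (8)·(2/9) = 16/9.
≈ 1.7778

1.7778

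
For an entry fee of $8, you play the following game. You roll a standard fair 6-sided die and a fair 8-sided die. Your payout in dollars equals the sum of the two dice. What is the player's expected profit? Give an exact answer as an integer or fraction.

$0

Distribution of the sum of the two dice: 2 w.p. 1/48, 3 w.p. 1/24, 4 w.p. 1/16, 5 w.p. 1/12, 6 w.p. 5/48, 7 w.p. 1/8, …
E[payout] = (1/48)·2 + (1/24)·3 + (1/16)·4 + (1/12)·5 + (5/48)·6 + (1/8)·7 + (1/8)·8 + (1/8)·9 + (5/48)·10 + (1/12)·11 + (1/16)·12 + (1/24)·13 + (1/48)·14 = 8
Expected profit = 8 − 8 = 0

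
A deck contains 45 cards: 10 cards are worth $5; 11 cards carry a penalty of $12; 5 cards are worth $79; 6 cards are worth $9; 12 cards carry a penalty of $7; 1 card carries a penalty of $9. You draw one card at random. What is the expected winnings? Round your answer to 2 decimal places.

$6.09

E[payout] = (10/45)·5 + (11/45)·(-12) + (5/45)·79 + (6/45)·9 + (12/45)·(-7) + (1/45)·(-9) = 274/45
≈ $6.09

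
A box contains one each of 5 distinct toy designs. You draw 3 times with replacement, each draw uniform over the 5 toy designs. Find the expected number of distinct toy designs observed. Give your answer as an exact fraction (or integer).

Let Xⱼ=1 if type j appears at least once. P(Xⱼ=1) = 1 − ((5−1)/5)^3 = 61/125.
E[#distinct] = 5·61/125 = 61/25.

61/25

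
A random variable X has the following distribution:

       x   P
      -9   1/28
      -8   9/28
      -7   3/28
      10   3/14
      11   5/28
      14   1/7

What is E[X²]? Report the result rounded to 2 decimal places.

E[X²] = (1/28)·81 + (9/28)·64 + (3/28)·49 + (3/14)·100 + (5/28)·121 + (1/7)·196
     = 399/4 ≈ 99.75

99.75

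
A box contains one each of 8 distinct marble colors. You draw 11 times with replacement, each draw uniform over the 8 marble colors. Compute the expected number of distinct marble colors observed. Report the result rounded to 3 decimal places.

Let Xⱼ=1 if type j appears at least once. P(Xⱼ=1) = 1 − ((8−1)/8)^11 = 6612607849/8589934592.
E[#distinct] = 8·6612607849/8589934592 = 6612607849/1073741824.
≈ 6.158

6.158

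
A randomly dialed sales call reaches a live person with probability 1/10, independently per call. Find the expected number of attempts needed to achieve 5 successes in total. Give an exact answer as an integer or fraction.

By linearity (sum of 5 independent geometric waits), E[trials] = 5/p = 5/(1/10) = 50.

50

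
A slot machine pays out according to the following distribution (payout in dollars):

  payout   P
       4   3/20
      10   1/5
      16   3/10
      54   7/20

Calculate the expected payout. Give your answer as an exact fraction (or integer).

E[X] = (3/20)·4 + (1/5)·10 + (3/10)·16 + (7/20)·54
     = 263/10

263/10 dollars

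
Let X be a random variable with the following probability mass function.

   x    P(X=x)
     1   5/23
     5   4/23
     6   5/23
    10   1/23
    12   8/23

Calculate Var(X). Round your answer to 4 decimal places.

17.8261

E[X] = (5/23)·1 + (4/23)·5 + (5/23)·6 + (1/23)·10 + (8/23)·12 = 7
E[X²] = (5/23)·1 + (4/23)·25 + (5/23)·36 + (1/23)·100 + (8/23)·144 = 1537/23
Var(X) = 1537/23 − (7)² = 410/23 ≈ 17.8261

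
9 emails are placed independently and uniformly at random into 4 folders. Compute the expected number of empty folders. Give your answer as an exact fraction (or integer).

19683/65536

Let Xⱼ=1 if folder j is empty. P(Xⱼ=1) = ((4-1)/4)^9 = 19683/262144.
By linearity, E[#empty] = 4·19683/262144 = 19683/65536.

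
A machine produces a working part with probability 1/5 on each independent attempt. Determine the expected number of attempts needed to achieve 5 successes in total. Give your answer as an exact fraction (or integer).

25

By linearity (sum of 5 independent geometric waits), E[trials] = 5/p = 5/(1/5) = 25.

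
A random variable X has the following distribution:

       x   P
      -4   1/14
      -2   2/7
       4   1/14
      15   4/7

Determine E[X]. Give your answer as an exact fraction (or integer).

E[X] = (1/14)·(-4) + (2/7)·(-2) + (1/14)·4 + (4/7)·15
     = 8

8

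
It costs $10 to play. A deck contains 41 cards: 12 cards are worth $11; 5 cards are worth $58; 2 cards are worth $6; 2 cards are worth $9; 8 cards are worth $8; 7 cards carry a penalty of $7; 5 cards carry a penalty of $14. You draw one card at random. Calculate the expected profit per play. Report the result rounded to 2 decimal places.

-$0.32

E[payout] = (12/41)·11 + (5/41)·58 + (2/41)·6 + (2/41)·9 + (8/41)·8 + (7/41)·(-7) + (5/41)·(-14) = 397/41
Expected profit = 397/41 − 10 = -13/41 ≈ -$0.32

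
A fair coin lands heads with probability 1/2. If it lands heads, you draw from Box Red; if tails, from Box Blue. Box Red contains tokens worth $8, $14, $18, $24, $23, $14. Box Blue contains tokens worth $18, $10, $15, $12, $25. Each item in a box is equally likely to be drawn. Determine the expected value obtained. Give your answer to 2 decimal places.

$16.42

E[X | Box Red] = (8 + 14 + 18 + 24 + 23 + 14)/6 = 101/6
E[X | Box Blue] = (18 + 10 + 15 + 12 + 25)/5 = 16
E[X] = (1/2)·101/6 + (1/2)·16 = 197/12 ≈ 16.42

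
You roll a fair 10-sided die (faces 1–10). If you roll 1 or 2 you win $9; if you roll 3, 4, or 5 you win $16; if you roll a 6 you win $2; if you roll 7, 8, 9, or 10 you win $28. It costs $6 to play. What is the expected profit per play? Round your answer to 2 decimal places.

E[payout] = (1/10)·2 + (1/5)·9 + (3/10)·16 + (2/5)·28 = 18
Expected profit = 18 − 6 = 12 ≈ $12.00

$12.00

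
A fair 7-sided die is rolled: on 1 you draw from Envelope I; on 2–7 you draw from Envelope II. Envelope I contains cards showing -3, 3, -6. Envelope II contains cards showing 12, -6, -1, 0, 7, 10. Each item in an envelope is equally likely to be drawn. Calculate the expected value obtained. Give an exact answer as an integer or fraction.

20/7

E[X | Envelope I] = (-3 + 3 − 6)/3 = -2
E[X | Envelope II] = (12 − 6 − 1 + 0 + 7 + 10)/6 = 11/3
E[X] = (1/7)·(-2) + (6/7)·11/3 = 20/7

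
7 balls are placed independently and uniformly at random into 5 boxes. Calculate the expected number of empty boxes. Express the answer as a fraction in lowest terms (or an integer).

16384/15625

Let Xⱼ=1 if box j is empty. P(Xⱼ=1) = ((5-1)/5)^7 = 16384/78125.
By linearity, E[#empty] = 5·16384/78125 = 16384/15625.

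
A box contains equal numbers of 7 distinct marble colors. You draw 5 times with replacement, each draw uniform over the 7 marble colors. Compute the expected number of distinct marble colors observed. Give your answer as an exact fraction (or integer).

Let Xⱼ=1 if type j appears at least once. P(Xⱼ=1) = 1 − ((7−1)/7)^5 = 9031/16807.
E[#distinct] = 7·9031/16807 = 9031/2401.

9031/2401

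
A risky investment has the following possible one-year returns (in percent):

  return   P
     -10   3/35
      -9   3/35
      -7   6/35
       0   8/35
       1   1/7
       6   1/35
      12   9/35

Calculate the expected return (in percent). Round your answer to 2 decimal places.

E[X] = (3/35)·(-10) + (3/35)·(-9) + (6/35)·(-7) + (8/35)·0 + (1/7)·1 + (1/35)·6 + (9/35)·12
     = 4/7 ≈ 0.57

0.57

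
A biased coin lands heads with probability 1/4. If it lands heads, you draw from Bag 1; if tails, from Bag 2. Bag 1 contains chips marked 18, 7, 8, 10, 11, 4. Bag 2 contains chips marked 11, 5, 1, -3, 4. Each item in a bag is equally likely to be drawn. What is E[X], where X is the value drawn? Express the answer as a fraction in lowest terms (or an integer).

E[X | Bag 1] = (18 + 7 + 8 + 10 + 11 + 4)/6 = 29/3
E[X | Bag 2] = (11 + 5 + 1 − 3 + 4)/5 = 18/5
E[X] = (1/4)·29/3 + (3/4)·18/5 = 307/60

307/60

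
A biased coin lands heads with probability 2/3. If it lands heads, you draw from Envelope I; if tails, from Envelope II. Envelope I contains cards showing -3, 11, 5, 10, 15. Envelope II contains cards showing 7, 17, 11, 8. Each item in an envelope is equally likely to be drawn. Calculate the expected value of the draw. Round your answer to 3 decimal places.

E[X | Envelope I] = (-3 + 11 + 5 + 10 + 15)/5 = 38/5
E[X | Envelope II] = (7 + 17 + 11 + 8)/4 = 43/4
E[X] = (2/3)·38/5 + (1/3)·43/4 = 173/20 ≈ 8.650

8.650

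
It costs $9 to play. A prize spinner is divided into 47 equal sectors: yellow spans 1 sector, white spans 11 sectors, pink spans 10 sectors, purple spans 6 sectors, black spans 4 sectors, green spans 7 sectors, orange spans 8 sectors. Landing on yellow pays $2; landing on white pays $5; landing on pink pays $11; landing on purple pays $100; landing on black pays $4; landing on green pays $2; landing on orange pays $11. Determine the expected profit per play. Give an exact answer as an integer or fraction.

462/47 dollars

E[payout] = (1/47)·2 + (11/47)·5 + (10/47)·11 + (6/47)·100 + (4/47)·4 + (7/47)·2 + (8/47)·11 = 885/47
Expected profit = 885/47 − 9 = 462/47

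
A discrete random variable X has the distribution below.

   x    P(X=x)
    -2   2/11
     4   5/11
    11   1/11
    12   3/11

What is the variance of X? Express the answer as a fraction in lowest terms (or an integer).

3082/121

E[X] = (2/11)·(-2) + (5/11)·4 + (1/11)·11 + (3/11)·12 = 63/11
E[X²] = (2/11)·4 + (5/11)·16 + (1/11)·121 + (3/11)·144 = 641/11
Var(X) = 641/11 − (63/11)² = 3082/121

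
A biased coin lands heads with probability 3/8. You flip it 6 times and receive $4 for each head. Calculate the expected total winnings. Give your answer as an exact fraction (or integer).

E[#heads] = 6·3/8 = 9/4 (linearity over flips).
E[winnings] = 4·9/4 = 9.

$9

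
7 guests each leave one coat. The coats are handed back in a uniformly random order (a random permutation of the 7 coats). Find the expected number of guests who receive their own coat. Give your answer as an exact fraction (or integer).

Let Xᵢ = 1 if person i gets their own coat. For each i, P(Xᵢ=1) = 1/7.
By linearity of expectation, E[X₁+…+X_7] = 7·(1/7) = 1.

1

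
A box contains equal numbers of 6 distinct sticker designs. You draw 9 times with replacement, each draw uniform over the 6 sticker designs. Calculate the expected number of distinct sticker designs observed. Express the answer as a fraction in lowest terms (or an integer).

8124571/1679616

Let Xⱼ=1 if type j appears at least once. P(Xⱼ=1) = 1 − ((6−1)/6)^9 = 8124571/10077696.
E[#distinct] = 6·8124571/10077696 = 8124571/1679616.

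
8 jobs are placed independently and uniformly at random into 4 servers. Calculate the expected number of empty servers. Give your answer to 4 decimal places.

Let Xⱼ=1 if server j is empty. P(Xⱼ=1) = ((4-1)/4)^8 = 6561/65536.
By linearity, E[#empty] = 4·6561/65536 = 6561/16384.
≈ 0.4005

0.4005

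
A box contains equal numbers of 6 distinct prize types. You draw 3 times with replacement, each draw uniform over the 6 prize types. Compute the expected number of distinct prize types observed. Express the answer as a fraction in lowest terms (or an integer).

Let Xⱼ=1 if type j appears at least once. P(Xⱼ=1) = 1 − ((6−1)/6)^3 = 91/216.
E[#distinct] = 6·91/216 = 91/36.

91/36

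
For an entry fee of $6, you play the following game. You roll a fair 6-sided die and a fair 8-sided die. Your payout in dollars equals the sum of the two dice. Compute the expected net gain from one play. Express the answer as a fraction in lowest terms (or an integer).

Distribution of the sum of the two dice: 2 w.p. 1/48, 3 w.p. 1/24, 4 w.p. 1/16, 5 w.p. 1/12, 6 w.p. 5/48, 7 w.p. 1/8, …
E[payout] = (1/48)·2 + (1/24)·3 + (1/16)·4 + (1/12)·5 + (5/48)·6 + (1/8)·7 + (1/8)·8 + (1/8)·9 + (5/48)·10 + (1/12)·11 + (1/16)·12 + (1/24)·13 + (1/48)·14 = 8
Expected profit = 8 − 6 = 2

$2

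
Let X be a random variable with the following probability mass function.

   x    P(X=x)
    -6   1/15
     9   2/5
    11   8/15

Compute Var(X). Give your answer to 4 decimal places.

E[X] = (1/15)·(-6) + (2/5)·9 + (8/15)·11 = 136/15
E[X²] = (1/15)·36 + (2/5)·81 + (8/15)·121 = 298/3
Var(X) = 298/3 − (136/15)² = 3854/225 ≈ 17.1289

17.1289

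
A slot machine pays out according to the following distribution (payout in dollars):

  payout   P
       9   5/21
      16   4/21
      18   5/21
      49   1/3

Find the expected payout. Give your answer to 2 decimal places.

$25.81

E[X] = (5/21)·9 + (4/21)·16 + (5/21)·18 + (1/3)·49
     = 542/21 ≈ 25.81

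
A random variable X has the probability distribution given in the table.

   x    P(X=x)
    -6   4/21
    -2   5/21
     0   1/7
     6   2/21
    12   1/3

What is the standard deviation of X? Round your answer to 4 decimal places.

7.1079

E[X] = 62/21, E[X²] = 1244/21
Var(X) = E[X²] − (E[X])² = 1244/21 − 3844/441 = 22280/441
SD(X) = √(22280/441) ≈ 7.1079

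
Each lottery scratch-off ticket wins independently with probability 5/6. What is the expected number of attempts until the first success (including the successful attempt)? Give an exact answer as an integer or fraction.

6/5

For a geometric distribution, E[trials] = 1/p = 1/(5/6) = 6/5.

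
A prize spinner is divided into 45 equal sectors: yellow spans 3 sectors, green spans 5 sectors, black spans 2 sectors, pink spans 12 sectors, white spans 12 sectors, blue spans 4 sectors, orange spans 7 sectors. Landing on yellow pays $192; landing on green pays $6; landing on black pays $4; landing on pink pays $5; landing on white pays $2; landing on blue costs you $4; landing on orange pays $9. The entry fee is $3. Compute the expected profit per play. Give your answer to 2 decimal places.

$13.56

E[payout] = (3/45)·192 + (5/45)·6 + (2/45)·4 + (12/45)·5 + (12/45)·2 + (4/45)·(-4) + (7/45)·9 = 149/9
Expected profit = 149/9 − 3 = 122/9 ≈ $13.56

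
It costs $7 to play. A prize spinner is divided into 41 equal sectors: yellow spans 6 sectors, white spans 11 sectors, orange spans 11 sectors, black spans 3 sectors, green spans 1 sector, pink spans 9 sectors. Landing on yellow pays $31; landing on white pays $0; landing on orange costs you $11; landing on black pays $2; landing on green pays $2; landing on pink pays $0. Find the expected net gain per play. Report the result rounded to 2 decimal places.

-$5.22

E[payout] = (6/41)·31 + (11/41)·0 + (11/41)·(-11) + (3/41)·2 + (1/41)·2 + (9/41)·0 = 73/41
Expected profit = 73/41 − 7 = -214/41 ≈ -$5.22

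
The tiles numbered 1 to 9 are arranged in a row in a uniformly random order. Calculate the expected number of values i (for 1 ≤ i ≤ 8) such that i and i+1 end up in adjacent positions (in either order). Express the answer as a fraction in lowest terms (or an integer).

For each i ∈ {1,…,8}, let Xᵢ = 1 if i and i+1 are adjacent. P(Xᵢ=1) = 2·(9−1)!/9! = 2/9.
By linearity, E[ΣXᵢ] = (8)·(2/9) = 16/9.

16/9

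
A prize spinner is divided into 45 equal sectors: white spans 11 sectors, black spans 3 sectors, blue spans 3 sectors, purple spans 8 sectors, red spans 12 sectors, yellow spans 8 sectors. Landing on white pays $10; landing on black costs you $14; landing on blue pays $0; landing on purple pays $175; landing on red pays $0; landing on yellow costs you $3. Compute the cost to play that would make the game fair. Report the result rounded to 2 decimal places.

E[payout] = (11/45)·10 + (3/45)·(-14) + (3/45)·0 + (8/45)·175 + (12/45)·0 + (8/45)·(-3) = 1444/45
Fair fee = E[payout] = 1444/45 ≈ $32.09

$32.09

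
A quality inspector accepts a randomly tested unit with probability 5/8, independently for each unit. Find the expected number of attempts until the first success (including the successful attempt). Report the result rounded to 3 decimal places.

1.600

For a geometric distribution, E[trials] = 1/p = 1/(5/8) = 8/5.
≈ 1.600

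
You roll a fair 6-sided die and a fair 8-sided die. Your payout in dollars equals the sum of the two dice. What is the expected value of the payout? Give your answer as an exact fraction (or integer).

$8

Distribution of the sum of the two dice: 2 w.p. 1/48, 3 w.p. 1/24, 4 w.p. 1/16, 5 w.p. 1/12, 6 w.p. 5/48, 7 w.p. 1/8, …
E[payout] = (1/48)·2 + (1/24)·3 + (1/16)·4 + (1/12)·5 + (5/48)·6 + (1/8)·7 + (1/8)·8 + (1/8)·9 + (5/48)·10 + (1/12)·11 + (1/16)·12 + (1/24)·13 + (1/48)·14 = 8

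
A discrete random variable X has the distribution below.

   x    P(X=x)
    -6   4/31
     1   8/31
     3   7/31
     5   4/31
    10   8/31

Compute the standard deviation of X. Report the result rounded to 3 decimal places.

E[X] = 105/31, E[X²] = 1115/31
Var(X) = E[X²] − (E[X])² = 1115/31 − 11025/961 = 23540/961
SD(X) = √(23540/961) ≈ 4.949

4.949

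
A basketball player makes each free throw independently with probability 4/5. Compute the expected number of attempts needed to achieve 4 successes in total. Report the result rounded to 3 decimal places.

By linearity (sum of 4 independent geometric waits), E[trials] = 4/p = 4/(4/5) = 5.
≈ 5.000

5.000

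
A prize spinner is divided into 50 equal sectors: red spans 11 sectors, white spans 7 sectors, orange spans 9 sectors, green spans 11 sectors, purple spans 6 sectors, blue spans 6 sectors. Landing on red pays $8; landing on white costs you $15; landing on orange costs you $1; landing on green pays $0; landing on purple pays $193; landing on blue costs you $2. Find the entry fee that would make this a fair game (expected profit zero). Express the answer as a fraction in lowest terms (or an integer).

E[payout] = (11/50)·8 + (7/50)·(-15) + (9/50)·(-1) + (11/50)·0 + (6/50)·193 + (6/50)·(-2) = 112/5
Fair fee = E[payout] = 112/5

112/5 dollars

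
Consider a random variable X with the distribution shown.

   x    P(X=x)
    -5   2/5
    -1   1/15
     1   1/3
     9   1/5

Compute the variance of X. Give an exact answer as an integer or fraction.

5984/225

E[X] = (2/5)·(-5) + (1/15)·(-1) + (1/3)·1 + (1/5)·9 = 1/15
E[X²] = (2/5)·25 + (1/15)·1 + (1/3)·1 + (1/5)·81 = 133/5
Var(X) = 133/5 − (1/15)² = 5984/225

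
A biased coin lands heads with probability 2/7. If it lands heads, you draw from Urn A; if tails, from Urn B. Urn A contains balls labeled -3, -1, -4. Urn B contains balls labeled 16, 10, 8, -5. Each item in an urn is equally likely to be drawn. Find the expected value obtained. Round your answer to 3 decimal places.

E[X | Urn A] = (-3 − 1 − 4)/3 = -8/3
E[X | Urn B] = (16 + 10 + 8 − 5)/4 = 29/4
E[X] = (2/7)·(-8/3) + (5/7)·29/4 = 53/12 ≈ 4.417

4.417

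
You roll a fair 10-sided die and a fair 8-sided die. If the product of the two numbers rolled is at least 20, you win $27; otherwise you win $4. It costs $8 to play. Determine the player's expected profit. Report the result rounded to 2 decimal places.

E[payout] = (39/80)·4 + (41/80)·27 = 1263/80
Expected profit = 1263/80 − 8 = 623/80 ≈ $7.79

$7.79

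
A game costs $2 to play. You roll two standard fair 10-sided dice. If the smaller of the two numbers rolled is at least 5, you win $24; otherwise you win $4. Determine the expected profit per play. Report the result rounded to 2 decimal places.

$9.20

E[payout] = (16/25)·4 + (9/25)·24 = 56/5
Expected profit = 56/5 − 2 = 46/5 ≈ $9.20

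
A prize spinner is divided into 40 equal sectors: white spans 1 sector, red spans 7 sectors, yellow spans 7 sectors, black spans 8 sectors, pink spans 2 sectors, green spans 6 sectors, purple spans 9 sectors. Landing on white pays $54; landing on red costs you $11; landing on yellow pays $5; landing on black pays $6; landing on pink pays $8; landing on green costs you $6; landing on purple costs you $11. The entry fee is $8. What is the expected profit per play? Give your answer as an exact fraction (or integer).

-379/40 dollars

E[payout] = (1/40)·54 + (7/40)·(-11) + (7/40)·5 + (8/40)·6 + (2/40)·8 + (6/40)·(-6) + (9/40)·(-11) = -59/40
Expected profit = -59/40 − 8 = -379/40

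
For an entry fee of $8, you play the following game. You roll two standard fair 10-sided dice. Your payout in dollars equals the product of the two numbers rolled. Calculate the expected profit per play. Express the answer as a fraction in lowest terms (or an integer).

89/4 dollars

Distribution of the product of the two numbers rolled: 1 w.p. 1/100, 2 w.p. 1/50, 3 w.p. 1/50, 4 w.p. 3/100, 5 w.p. 1/50, 6 w.p. 1/25, …
E[payout] = (1/100)·1 + (1/50)·2 + (1/50)·3 + (3/100)·4 + (1/50)·5 + (1/25)·6 + (1/50)·7 + (1/25)·8 + (3/100)·9 + (1/25)·10 + (1/25)·12 + (1/50)·14 + (1/50)·15 + (3/100)·16 + (1/25)·18 + (1/25)·20 + (1/50)·21 + (1/25)·24 + (1/100)·25 + (1/50)·27 + (1/50)·28 + (1/25)·30 + (1/50)·32 + (1/50)·35 + (3/100)·36 + (1/25)·40 + (1/50)·42 + (1/50)·45 + (1/50)·48 + (1/100)·49 + (1/50)·50 + (1/50)·54 + (1/50)·56 + (1/50)·60 + (1/50)·63 + (1/100)·64 + (1/50)·70 + (1/50)·72 + (1/50)·80 + (1/100)·81 + (1/50)·90 + (1/100)·100 = 121/4
Expected profit = 121/4 − 8 = 89/4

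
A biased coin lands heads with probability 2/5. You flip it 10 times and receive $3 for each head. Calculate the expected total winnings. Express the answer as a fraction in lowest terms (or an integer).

E[#heads] = 10·2/5 = 4 (linearity over flips).
E[winnings] = 3·4 = 12.

$12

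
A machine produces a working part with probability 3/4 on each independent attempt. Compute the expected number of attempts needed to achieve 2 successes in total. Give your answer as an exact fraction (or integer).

8/3

By linearity (sum of 2 independent geometric waits), E[trials] = 2/p = 2/(3/4) = 8/3.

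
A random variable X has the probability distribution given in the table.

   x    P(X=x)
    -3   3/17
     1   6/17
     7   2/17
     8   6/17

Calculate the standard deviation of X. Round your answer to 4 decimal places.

4.2719

E[X] = 59/17, E[X²] = 515/17
Var(X) = E[X²] − (E[X])² = 515/17 − 3481/289 = 5274/289
SD(X) = √(5274/289) ≈ 4.2719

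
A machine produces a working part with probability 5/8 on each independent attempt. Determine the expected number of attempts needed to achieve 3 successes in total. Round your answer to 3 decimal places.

4.800

By linearity (sum of 3 independent geometric waits), E[trials] = 3/p = 3/(5/8) = 24/5.
≈ 4.800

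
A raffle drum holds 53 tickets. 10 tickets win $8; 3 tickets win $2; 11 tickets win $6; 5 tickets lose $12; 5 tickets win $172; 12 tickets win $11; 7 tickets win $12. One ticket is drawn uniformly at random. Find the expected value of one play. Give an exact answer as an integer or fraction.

1168/53 dollars

E[payout] = (10/53)·8 + (3/53)·2 + (11/53)·6 + (5/53)·(-12) + (5/53)·172 + (12/53)·11 + (7/53)·12 = 1168/53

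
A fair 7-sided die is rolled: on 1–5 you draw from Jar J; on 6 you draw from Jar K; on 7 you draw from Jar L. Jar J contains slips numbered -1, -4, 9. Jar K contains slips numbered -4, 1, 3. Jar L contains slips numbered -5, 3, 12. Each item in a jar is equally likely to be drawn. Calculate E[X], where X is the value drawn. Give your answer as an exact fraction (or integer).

10/7

E[X | Jar J] = (-1 − 4 + 9)/3 = 4/3
E[X | Jar K] = (-4 + 1 + 3)/3 = 0
E[X | Jar L] = (-5 + 3 + 12)/3 = 10/3
E[X] = (5/7)·4/3 + (1/7)·0 + (1/7)·10/3 = 10/7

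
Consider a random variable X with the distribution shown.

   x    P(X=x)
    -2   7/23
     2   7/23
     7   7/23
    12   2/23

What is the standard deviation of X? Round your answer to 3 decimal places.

4.449

E[X] = 73/23, E[X²] = 687/23
Var(X) = E[X²] − (E[X])² = 687/23 − 5329/529 = 10472/529
SD(X) = √(10472/529) ≈ 4.449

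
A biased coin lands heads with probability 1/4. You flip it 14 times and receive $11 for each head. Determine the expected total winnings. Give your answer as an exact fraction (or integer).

E[#heads] = 14·1/4 = 7/2 (linearity over flips).
E[winnings] = 11·7/2 = 77/2.

77/2 dollars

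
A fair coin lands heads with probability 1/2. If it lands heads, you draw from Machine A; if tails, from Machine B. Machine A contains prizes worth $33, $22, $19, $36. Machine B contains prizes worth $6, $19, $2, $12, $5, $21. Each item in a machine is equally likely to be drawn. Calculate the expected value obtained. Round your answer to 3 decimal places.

E[X | Machine A] = (33 + 22 + 19 + 36)/4 = 55/2
E[X | Machine B] = (6 + 19 + 2 + 12 + 5 + 21)/6 = 65/6
E[X] = (1/2)·55/2 + (1/2)·65/6 = 115/6 ≈ 19.167

$19.167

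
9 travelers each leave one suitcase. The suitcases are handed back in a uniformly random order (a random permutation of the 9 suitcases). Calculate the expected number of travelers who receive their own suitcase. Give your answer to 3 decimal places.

Let Xᵢ = 1 if person i gets their own suitcase. For each i, P(Xᵢ=1) = 1/9.
By linearity of expectation, E[X₁+…+X_9] = 9·(1/9) = 1.
≈ 1.000

1.000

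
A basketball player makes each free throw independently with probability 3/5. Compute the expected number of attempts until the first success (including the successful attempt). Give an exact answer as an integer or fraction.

5/3

For a geometric distribution, E[trials] = 1/p = 1/(3/5) = 5/3.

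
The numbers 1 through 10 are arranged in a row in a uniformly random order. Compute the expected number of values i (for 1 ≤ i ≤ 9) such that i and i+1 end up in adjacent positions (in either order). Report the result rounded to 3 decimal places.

1.800

For each i ∈ {1,…,9}, let Xᵢ = 1 if i and i+1 are adjacent. P(Xᵢ=1) = 2·(10−1)!/10! = 2/10.
By linearity, E[ΣXᵢ] = (9)·(2/10) = 9/5.
≈ 1.800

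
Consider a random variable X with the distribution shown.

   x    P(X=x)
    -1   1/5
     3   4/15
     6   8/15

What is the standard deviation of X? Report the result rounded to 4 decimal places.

2.7129

E[X] = 19/5, E[X²] = 109/5
Var(X) = E[X²] − (E[X])² = 109/5 − 361/25 = 184/25
SD(X) = √(184/25) ≈ 2.7129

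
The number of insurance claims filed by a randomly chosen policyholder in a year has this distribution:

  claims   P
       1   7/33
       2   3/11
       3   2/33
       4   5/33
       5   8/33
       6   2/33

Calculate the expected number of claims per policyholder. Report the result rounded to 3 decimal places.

3.121

E[X] = (7/33)·1 + (3/11)·2 + (2/33)·3 + (5/33)·4 + (8/33)·5 + (2/33)·6
     = 103/33 ≈ 3.121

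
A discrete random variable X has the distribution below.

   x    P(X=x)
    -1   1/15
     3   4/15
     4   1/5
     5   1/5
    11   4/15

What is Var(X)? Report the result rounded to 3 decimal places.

13.049

E[X] = (1/15)·(-1) + (4/15)·3 + (1/5)·4 + (1/5)·5 + (4/15)·11 = 82/15
E[X²] = (1/15)·1 + (4/15)·9 + (1/5)·16 + (1/5)·25 + (4/15)·121 = 644/15
Var(X) = 644/15 − (82/15)² = 2936/225 ≈ 13.049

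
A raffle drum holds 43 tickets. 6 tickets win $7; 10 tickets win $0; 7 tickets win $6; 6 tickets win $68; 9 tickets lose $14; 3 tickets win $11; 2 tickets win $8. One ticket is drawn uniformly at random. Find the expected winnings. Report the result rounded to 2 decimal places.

E[payout] = (6/43)·7 + (10/43)·0 + (7/43)·6 + (6/43)·68 + (9/43)·(-14) + (3/43)·11 + (2/43)·8 = 415/43
≈ $9.65

$9.65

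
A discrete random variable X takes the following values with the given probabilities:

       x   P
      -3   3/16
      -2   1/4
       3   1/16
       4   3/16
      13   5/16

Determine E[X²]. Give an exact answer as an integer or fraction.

E[X²] = (3/16)·9 + (1/4)·4 + (1/16)·9 + (3/16)·16 + (5/16)·169
     = 945/16

945/16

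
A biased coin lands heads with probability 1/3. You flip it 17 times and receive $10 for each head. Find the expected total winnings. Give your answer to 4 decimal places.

$56.6667

E[#heads] = 17·1/3 = 17/3 (linearity over flips).
E[winnings] = 10·17/3 = 170/3.
≈ 56.6667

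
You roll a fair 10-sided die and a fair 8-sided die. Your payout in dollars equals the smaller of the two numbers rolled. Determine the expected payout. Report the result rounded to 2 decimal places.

$3.45

Distribution of the smaller of the two numbers rolled: 1 w.p. 17/80, 2 w.p. 3/16, 3 w.p. 13/80, 4 w.p. 11/80, 5 w.p. 9/80, 6 w.p. 7/80, …
E[payout] = (17/80)·1 + (3/16)·2 + (13/80)·3 + (11/80)·4 + (9/80)·5 + (7/80)·6 + (1/16)·7 + (3/80)·8 = 69/20
≈ $3.45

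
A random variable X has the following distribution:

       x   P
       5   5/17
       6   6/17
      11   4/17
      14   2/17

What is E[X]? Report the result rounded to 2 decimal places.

E[X] = (5/17)·5 + (6/17)·6 + (4/17)·11 + (2/17)·14
     = 133/17 ≈ 7.82

7.82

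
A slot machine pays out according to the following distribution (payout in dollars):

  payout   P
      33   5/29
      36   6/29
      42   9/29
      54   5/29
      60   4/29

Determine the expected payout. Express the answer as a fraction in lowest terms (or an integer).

E[X] = (5/29)·33 + (6/29)·36 + (9/29)·42 + (5/29)·54 + (4/29)·60
     = 1269/29

1269/29 dollars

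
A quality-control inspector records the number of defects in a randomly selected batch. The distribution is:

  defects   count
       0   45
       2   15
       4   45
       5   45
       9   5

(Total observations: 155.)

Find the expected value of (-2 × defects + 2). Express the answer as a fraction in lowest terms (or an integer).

-130/31

Total = 155, so P(defects=0) = 45/155, etc.
E[-2x+2] = (9/31)·2 + (3/31)·(-2) + (9/31)·(-6) + (9/31)·(-8) + (1/31)·(-16)
     = -130/31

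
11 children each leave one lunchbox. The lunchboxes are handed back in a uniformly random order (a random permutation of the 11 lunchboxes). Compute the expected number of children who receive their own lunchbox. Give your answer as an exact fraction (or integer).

1

Let Xᵢ = 1 if person i gets their own lunchbox. For each i, P(Xᵢ=1) = 1/11.
By linearity of expectation, E[X₁+…+X_11] = 11·(1/11) = 1.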